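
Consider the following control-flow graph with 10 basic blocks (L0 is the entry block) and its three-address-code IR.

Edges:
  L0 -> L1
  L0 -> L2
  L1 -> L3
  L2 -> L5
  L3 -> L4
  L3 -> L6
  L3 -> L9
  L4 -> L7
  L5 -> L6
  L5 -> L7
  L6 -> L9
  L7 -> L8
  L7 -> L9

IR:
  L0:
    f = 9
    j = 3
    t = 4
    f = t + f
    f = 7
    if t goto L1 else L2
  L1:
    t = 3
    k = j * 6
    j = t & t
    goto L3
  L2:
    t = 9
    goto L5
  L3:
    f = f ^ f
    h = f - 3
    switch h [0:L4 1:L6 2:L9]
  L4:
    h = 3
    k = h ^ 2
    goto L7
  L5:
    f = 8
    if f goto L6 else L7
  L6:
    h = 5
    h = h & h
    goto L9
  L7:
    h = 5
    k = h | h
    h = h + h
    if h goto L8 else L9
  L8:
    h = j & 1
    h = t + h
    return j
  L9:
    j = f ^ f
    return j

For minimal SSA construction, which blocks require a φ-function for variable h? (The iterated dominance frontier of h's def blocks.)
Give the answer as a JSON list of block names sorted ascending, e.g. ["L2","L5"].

Answer: ["L6", "L7", "L9"]

Derivation:
idom tree: L1←L0 L2←L0 L3←L1 L4←L3 L5←L2 L6←L0 L7←L0 L8←L7 L9←L0
Join-block Dom:
  L6: preds {L3,L5}: {L0,L1,L3} ∩ {L0,L2,L5} = {L0}; idom=L0
  L7: preds {L4,L5}: {L0,L1,L3,L4} ∩ {L0,L2,L5} = {L0}; idom=L0
  L9: preds {L3,L6,L7}: {L0,L1,L3} ∩ {L0,L6} ∩ {L0,L7} = {L0}; idom=L0

DF derivation:
  L6←L3: walk L3→L1 to L0
  L6←L5: walk L5→L2 to L0
  L7←L4: walk L4→L3→L1 to L0
  L7←L5: walk L5→L2 to L0
  L9←L3: walk L3→L1 to L0
  L9←L6: walk L6 to L0
  L9←L7: walk L7 to L0
  L0 → ∅
  L1 → {L6,L7,L9}
  L2 → {L6,L7}
  L3 → {L6,L7,L9}
  L4 → {L7}
  L5 → {L6,L7}
  L6 → {L9}
  L7 → {L9}
  L8 → ∅
  L9 → ∅

φ for h: defs {L3,L4,L6,L7,L8}
  DF⁺ = {L6,L7,L9}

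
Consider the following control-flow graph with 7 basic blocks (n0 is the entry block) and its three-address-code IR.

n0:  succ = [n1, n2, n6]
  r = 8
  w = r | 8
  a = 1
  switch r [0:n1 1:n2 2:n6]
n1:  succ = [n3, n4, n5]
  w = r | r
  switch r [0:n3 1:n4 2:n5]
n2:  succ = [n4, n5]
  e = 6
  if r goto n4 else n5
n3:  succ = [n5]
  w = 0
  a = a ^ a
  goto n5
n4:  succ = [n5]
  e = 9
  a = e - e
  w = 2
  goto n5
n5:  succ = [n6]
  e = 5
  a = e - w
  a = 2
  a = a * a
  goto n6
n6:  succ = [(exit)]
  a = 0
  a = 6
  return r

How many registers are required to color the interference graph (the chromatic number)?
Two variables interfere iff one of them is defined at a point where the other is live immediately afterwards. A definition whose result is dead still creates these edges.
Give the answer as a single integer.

Answer: 3

Analysis:
def/use:
  n0 def {a,r,w} use ∅
  n1 def {w} use {r}
  n2 def {e} use {r}
  n3 def {a,w} use {a}
  n4 def {a,e,w} use ∅
  n5 def {a,e} use {w}
  n6 def {a} use {r}

Backward fixpoint:
  n0 li=∅ lo={a,r,w}
  n1 li={a,r} lo={a,r,w}
  n2 li={r,w} lo={r,w}
  n3 li={a,r} lo={r,w}
  n4 li={r} lo={r,w}
  n5 li={r,w} lo={r}
  n6 li={r} lo=∅

Conflict graph:
  a — {r,w}
  e — {r,w}
  r — {a,e,w}
  w — {a,e,r}

Registers:
  {a,r,w} pairwise interfere (3-clique) ⇒ χ ≥ 3
  assign a→r2 e→r2 r→r0 w→r1 — no edge inside a register ⇒ χ ≤ 3
  χ = 3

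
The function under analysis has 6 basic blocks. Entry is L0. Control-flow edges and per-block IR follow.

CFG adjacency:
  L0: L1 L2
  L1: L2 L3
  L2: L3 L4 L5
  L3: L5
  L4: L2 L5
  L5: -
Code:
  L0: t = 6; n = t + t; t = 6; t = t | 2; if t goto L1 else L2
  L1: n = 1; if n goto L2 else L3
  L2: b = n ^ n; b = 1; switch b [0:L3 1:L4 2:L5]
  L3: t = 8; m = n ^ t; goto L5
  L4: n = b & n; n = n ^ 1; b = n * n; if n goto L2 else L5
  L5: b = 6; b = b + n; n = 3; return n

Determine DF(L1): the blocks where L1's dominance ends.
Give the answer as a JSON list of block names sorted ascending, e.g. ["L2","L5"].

Answer: ["L2", "L3"]

Working:
idom tree: L1←L0 L2←L0 L3←L0 L4←L2 L5←L0
Dom∩ at merges:
  L2: preds {L0,L1,L4}: {L0} ∩ {L0,L1} ∩ {L0,L2,L4} = {L0}; idom=L0
  L3: preds {L1,L2}: {L0,L1} ∩ {L0,L2} = {L0}; idom=L0
  L5: preds {L2,L3,L4}: {L0,L2} ∩ {L0,L3} ∩ {L0,L2,L4} = {L0}; idom=L0

DF walk-up:
  L2←L0: walk · to L0
  L2←L1: walk L1 to L0
  L2←L4: walk L4→L2 to L0
  L3←L1: walk L1 to L0
  L3←L2: walk L2 to L0
  L5←L2: walk L2 to L0
  L5←L3: walk L3 to L0
  L5←L4: walk L4→L2 to L0
  L0: DF=∅
  L1: DF={L2,L3}
  L2: DF={L2,L3,L5}
  L3: DF={L5}
  L4: DF={L2,L5}
  L5: DF=∅

DF(L1) = ["L2", "L3"]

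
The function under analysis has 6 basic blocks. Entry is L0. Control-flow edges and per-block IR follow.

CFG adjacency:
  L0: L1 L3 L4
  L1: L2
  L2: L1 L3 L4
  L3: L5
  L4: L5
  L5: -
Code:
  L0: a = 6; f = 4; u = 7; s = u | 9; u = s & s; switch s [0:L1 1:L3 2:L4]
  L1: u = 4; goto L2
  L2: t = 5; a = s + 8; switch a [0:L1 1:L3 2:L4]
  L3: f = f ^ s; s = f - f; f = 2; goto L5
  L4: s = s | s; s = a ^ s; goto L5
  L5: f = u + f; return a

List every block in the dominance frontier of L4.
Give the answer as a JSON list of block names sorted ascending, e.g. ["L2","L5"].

idom tree: L1←L0 L2←L1 L3←L0 L4←L0 L5←L0
Dom at joins:
  L1: preds {L0,L2}: {L0} ∩ {L0,L1,L2} = {L0}; idom=L0
  L3: preds {L0,L2}: {L0} ∩ {L0,L1,L2} = {L0}; idom=L0
  L4: preds {L0,L2}: {L0} ∩ {L0,L1,L2} = {L0}; idom=L0
  L5: preds {L3,L4}: {L0,L3} ∩ {L0,L4} = {L0}; idom=L0

Frontier:
  L1←L0: walk · to L0
  L1←L2: walk L2→L1 to L0
  L3←L0: walk · to L0
  L3←L2: walk L2→L1 to L0
  L4←L0: walk · to L0
  L4←L2: walk L2→L1 to L0
  L5←L3: walk L3 to L0
  L5←L4: walk L4 to L0
  DF(L0)=∅
  DF(L1)={L1,L3,L4}
  DF(L2)={L1,L3,L4}
  DF(L3)={L5}
  DF(L4)={L5}
  DF(L5)=∅

DF(L4) = ["L5"]

Answer: ["L5"]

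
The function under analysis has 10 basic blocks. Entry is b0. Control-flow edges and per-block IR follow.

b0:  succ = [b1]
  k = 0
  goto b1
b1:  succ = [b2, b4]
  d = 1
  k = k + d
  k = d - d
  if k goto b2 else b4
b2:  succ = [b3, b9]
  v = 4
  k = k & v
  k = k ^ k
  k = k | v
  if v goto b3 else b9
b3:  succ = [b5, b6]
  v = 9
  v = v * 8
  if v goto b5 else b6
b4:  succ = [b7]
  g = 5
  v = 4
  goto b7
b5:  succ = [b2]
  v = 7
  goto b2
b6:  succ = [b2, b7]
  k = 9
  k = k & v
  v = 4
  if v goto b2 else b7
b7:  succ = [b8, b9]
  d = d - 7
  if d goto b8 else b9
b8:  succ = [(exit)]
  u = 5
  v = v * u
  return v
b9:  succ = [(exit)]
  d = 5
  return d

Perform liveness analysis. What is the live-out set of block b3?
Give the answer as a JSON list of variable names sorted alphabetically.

def/use:
  b0: {k} / ∅
  b1: {d,k} / {k}
  b2: {k,v} / {k}
  b3: {v} / ∅
  b4: {g,v} / ∅
  b5: {v} / ∅
  b6: {k,v} / {v}
  b7: {d} / {d}
  b8: {u,v} / {v}
  b9: {d} / ∅

Live sets:
  live b0: ∅→{k}
  live b1: {k}→{d,k}
  live b2: {d,k}→{d,k}
  live b3: {d,k}→{d,k,v}
  live b4: {d}→{d,v}
  live b5: {d,k}→{d,k}
  live b6: {d,v}→{d,k,v}
  live b7: {d,v}→{v}
  live b8: {v}→∅
  live b9: ∅→∅

live-out(b3) = ["d", "k", "v"]

Answer: ["d", "k", "v"]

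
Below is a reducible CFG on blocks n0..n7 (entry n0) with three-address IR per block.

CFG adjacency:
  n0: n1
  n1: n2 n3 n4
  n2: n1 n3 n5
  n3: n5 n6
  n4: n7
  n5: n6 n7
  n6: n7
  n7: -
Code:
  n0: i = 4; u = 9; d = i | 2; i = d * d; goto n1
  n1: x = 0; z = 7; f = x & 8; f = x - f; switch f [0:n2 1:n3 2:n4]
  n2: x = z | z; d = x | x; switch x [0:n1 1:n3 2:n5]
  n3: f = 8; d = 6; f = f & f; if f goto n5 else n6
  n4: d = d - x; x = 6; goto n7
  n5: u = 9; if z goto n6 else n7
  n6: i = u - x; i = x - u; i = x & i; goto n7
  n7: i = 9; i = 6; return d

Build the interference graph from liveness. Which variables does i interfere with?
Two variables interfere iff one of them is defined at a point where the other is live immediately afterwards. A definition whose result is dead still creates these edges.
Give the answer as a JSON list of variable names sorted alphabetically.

Per-block:
  n0 def {d,i,u} use ∅
  n1 def {f,x,z} use ∅
  n2 def {d,x} use {z}
  n3 def {d,f} use ∅
  n4 def {d,x} use {d,x}
  n5 def {u} use {z}
  n6 def {i} use {u,x}
  n7 def {i} use {d}

Backward fixpoint:
  live n0: ∅→{d,u}
  live n1: {d,u}→{d,u,x,z}
  live n2: {u,z}→{d,u,x,z}
  live n3: {u,x,z}→{d,u,x,z}
  live n4: {d,x}→{d}
  live n5: {d,x,z}→{d,u,x}
  live n6: {d,u,x}→{d}
  live n7: {d}→∅

Interfere edges:
  d: {f,i,u,x,z}
  f: {d,u,x,z}
  i: {d,u,x}
  u: {d,f,i,x,z}
  x: {d,f,i,u,z}
  z: {d,f,u,x}

N(i) = ["d", "u", "x"]

Answer: ["d", "u", "x"]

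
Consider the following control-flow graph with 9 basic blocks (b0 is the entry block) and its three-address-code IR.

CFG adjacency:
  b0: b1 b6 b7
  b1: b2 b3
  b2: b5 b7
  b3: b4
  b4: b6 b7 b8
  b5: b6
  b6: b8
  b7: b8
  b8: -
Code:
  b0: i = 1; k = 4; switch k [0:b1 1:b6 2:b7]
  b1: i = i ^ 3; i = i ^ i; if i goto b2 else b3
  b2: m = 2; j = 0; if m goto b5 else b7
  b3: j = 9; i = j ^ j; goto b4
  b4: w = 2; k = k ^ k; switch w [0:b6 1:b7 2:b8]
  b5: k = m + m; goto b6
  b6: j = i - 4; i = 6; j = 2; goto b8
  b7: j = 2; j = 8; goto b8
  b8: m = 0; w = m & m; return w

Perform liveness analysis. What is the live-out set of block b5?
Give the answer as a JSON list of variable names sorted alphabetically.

def/use:
  b0 def {i,k} use ∅
  b1 def {i} use {i}
  b2 def {j,m} use ∅
  b3 def {i,j} use ∅
  b4 def {k,w} use {k}
  b5 def {k} use {m}
  b6 def {i,j} use {i}
  b7 def {j} use ∅
  b8 def {m,w} use ∅

Live sets:
  b0 li=∅ lo={i,k}
  b1 li={i,k} lo={i,k}
  b2 li={i} lo={i,m}
  b3 li={k} lo={i,k}
  b4 li={i,k} lo={i}
  b5 li={i,m} lo={i}
  b6 li={i} lo=∅
  b7 li=∅ lo=∅
  b8 li=∅ lo=∅

live-out(b5) = ["i"]

Answer: ["i"]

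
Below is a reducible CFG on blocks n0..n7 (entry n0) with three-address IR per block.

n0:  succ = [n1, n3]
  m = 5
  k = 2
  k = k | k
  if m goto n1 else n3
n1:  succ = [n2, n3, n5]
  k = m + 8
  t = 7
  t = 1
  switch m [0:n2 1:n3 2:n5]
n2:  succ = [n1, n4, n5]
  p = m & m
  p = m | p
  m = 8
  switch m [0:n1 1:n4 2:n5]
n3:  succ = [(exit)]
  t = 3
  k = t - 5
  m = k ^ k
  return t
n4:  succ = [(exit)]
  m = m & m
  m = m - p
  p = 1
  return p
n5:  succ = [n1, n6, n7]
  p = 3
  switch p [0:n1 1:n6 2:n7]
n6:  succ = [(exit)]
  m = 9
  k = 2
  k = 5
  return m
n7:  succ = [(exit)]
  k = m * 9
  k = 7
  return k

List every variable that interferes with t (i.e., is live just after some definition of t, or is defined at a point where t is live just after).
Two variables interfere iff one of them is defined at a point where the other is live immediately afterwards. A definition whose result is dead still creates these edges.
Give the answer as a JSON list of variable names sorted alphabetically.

Block summaries:
  n0 def {k,m} use ∅
  n1 def {k,t} use {m}
  n2 def {m,p} use {m}
  n3 def {k,m,t} use ∅
  n4 def {m,p} use {m,p}
  n5 def {p} use ∅
  n6 def {k,m} use ∅
  n7 def {k} use {m}

Liveness:
  n0 li=∅ lo={m}
  n1 li={m} lo={m}
  n2 li={m} lo={m,p}
  n3 li=∅ lo=∅
  n4 li={m,p} lo=∅
  n5 li={m} lo={m}
  n6 li=∅ lo=∅
  n7 li={m} lo=∅

Interfere edges:
  k: {m,t}
  m: {k,p,t}
  p: {m}
  t: {k,m}

N(t) = ["k", "m"]

Answer: ["k", "m"]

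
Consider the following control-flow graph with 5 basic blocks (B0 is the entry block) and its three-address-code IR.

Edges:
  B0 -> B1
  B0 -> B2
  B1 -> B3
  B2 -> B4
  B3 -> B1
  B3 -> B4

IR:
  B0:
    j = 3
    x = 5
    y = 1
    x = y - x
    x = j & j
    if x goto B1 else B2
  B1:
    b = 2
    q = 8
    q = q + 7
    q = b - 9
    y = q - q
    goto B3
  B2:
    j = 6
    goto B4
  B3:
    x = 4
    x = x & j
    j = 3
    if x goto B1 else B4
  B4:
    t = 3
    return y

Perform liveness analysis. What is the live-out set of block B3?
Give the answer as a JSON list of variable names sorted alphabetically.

Answer: ["j", "y"]

Derivation:
def/use:
  B0: {j,x,y} / ∅
  B1: {b,q,y} / ∅
  B2: {j} / ∅
  B3: {j,x} / {j}
  B4: {t} / {y}

Live sets:
  B0 li=∅ lo={j,y}
  B1 li={j} lo={j,y}
  B2 li={y} lo={y}
  B3 li={j,y} lo={j,y}
  B4 li={y} lo=∅

live-out(B3) = ["j", "y"]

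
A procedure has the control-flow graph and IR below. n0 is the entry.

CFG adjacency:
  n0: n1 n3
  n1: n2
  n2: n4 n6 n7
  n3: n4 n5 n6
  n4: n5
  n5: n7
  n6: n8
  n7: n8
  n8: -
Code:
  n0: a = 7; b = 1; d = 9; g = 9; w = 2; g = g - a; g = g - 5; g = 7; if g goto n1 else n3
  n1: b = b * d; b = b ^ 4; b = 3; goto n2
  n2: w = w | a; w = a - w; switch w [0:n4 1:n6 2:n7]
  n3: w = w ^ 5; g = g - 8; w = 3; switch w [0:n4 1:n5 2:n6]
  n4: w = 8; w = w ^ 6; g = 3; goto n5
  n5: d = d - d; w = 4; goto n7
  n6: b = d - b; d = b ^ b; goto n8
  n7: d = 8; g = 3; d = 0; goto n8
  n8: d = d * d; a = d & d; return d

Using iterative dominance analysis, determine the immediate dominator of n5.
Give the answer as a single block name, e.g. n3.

Answer: n0

Analysis:
idom tree: n1←n0 n2←n1 n3←n0 n4←n0 n5←n0 n6←n0 n7←n0 n8←n0
Dom∩ at merges:
  n4: preds {n2,n3}: {n0,n1,n2} ∩ {n0,n3} = {n0}; idom=n0
  n5: preds {n3,n4}: {n0,n3} ∩ {n0,n4} = {n0}; idom=n0
  n6: preds {n2,n3}: {n0,n1,n2} ∩ {n0,n3} = {n0}; idom=n0
  n7: preds {n2,n5}: {n0,n1,n2} ∩ {n0,n5} = {n0}; idom=n0
  n8: preds {n6,n7}: {n0,n6} ∩ {n0,n7} = {n0}; idom=n0

idom(n5) = n0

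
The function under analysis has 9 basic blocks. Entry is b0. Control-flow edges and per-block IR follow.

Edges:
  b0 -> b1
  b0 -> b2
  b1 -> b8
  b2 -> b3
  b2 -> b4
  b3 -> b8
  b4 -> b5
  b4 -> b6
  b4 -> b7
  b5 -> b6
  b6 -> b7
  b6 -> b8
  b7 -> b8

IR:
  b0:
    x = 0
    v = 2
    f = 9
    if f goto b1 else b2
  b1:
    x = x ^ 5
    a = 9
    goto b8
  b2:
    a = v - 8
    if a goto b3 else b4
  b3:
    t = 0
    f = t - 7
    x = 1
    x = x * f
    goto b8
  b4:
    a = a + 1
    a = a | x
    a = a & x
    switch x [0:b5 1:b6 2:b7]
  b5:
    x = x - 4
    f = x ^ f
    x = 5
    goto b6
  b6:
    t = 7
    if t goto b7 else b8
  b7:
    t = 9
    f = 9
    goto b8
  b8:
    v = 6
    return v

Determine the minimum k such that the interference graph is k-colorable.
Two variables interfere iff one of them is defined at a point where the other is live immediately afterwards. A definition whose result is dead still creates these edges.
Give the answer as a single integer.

Per-block:
  b0 def {f,v,x} use ∅
  b1 def {a,x} use {x}
  b2 def {a} use {v}
  b3 def {f,t,x} use ∅
  b4 def {a} use {a,x}
  b5 def {f,x} use {f,x}
  b6 def {t} use ∅
  b7 def {f,t} use ∅
  b8 def {v} use ∅

Liveness:
  live b0: ∅→{f,v,x}
  live b1: {x}→∅
  live b2: {f,v,x}→{a,f,x}
  live b3: ∅→∅
  live b4: {a,f,x}→{f,x}
  live b5: {f,x}→∅
  live b6: ∅→∅
  live b7: ∅→∅
  live b8: ∅→∅

Interfere edges:
  a↔{f,x}
  f↔{a,v,x}
  t↔∅
  v↔{f,x}
  x↔{a,f,v}

Chromatic number:
  lower bound: {a,f,x} mutually conflict ⇒ χ ≥ 3
  3-colouring: r0={f,t}  r1={x}  r2={a,v}
  χ = 3

Answer: 3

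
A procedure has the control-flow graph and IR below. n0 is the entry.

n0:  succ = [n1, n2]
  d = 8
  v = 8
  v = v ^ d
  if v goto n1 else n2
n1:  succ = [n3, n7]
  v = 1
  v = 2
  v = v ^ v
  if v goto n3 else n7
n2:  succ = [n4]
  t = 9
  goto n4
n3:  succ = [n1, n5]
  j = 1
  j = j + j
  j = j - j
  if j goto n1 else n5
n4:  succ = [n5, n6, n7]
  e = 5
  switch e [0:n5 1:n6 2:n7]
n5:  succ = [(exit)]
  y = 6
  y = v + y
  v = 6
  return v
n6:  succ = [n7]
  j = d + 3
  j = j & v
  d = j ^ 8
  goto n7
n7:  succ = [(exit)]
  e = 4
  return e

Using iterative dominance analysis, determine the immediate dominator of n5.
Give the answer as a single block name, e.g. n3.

Answer: n0

Derivation:
idom tree: n1←n0 n2←n0 n3←n1 n4←n2 n5←n0 n6←n4 n7←n0
Join-block Dom:
  n1: preds {n0,n3}: {n0} ∩ {n0,n1,n3} = {n0}; idom=n0
  n5: preds {n3,n4}: {n0,n1,n3} ∩ {n0,n2,n4} = {n0}; idom=n0
  n7: preds {n1,n4,n6}: {n0,n1} ∩ {n0,n2,n4} ∩ {n0,n2,n4,n6} = {n0}; idom=n0

idom(n5) = n0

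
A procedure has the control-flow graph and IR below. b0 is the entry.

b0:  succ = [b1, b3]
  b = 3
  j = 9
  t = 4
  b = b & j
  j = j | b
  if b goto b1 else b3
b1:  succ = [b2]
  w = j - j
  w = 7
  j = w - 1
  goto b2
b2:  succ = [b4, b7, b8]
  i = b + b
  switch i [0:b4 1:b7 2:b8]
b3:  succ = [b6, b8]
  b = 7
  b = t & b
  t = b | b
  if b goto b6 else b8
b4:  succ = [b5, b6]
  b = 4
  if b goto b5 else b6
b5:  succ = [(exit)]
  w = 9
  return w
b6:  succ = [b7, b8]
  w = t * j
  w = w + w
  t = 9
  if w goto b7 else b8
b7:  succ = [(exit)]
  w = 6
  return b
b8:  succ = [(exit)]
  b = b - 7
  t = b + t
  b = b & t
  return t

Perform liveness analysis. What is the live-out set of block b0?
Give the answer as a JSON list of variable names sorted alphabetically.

Answer: ["b", "j", "t"]

Analysis:
def/use:
  b0: {b,j,t} / ∅
  b1: {j,w} / {j}
  b2: {i} / {b}
  b3: {b,t} / {t}
  b4: {b} / ∅
  b5: {w} / ∅
  b6: {t,w} / {j,t}
  b7: {w} / {b}
  b8: {b,t} / {b,t}

Liveness:
  b0: in=∅ out={b,j,t}
  b1: in={b,j,t} out={b,j,t}
  b2: in={b,j,t} out={b,j,t}
  b3: in={j,t} out={b,j,t}
  b4: in={j,t} out={b,j,t}
  b5: in=∅ out=∅
  b6: in={b,j,t} out={b,t}
  b7: in={b} out=∅
  b8: in={b,t} out=∅

live-out(b0) = ["b", "j", "t"]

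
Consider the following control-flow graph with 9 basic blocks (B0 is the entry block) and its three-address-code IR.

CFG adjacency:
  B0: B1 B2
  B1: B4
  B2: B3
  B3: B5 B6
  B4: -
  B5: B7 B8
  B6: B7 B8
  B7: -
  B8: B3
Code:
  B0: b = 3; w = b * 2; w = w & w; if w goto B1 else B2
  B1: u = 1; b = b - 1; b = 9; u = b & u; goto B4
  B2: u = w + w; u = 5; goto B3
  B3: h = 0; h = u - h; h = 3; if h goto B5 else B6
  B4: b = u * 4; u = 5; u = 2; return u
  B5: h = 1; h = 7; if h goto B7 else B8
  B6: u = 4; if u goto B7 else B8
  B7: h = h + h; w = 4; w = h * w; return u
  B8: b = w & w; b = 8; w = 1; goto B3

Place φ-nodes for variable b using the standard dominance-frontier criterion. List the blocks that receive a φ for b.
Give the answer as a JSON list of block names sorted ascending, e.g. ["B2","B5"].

Answer: ["B3"]

Working:
idom tree: B1←B0 B2←B0 B3←B2 B4←B1 B5←B3 B6←B3 B7←B3 B8←B3
Dom at joins:
  B3: preds {B2,B8}: {B0,B2} ∩ {B0,B2,B3,B8} = {B0,B2}; idom=B2
  B7: preds {B5,B6}: {B0,B2,B3,B5} ∩ {B0,B2,B3,B6} = {B0,B2,B3}; idom=B3
  B8: preds {B5,B6}: {B0,B2,B3,B5} ∩ {B0,B2,B3,B6} = {B0,B2,B3}; idom=B3

Frontier:
  B3←B2: walk · to B2
  B3←B8: walk B8→B3 to B2
  B7←B5: walk B5 to B3
  B7←B6: walk B6 to B3
  B8←B5: walk B5 to B3
  B8←B6: walk B6 to B3
  DF(B0)=∅
  DF(B1)=∅
  DF(B2)=∅
  DF(B3)={B3}
  DF(B4)=∅
  DF(B5)={B7,B8}
  DF(B6)={B7,B8}
  DF(B7)=∅
  DF(B8)={B3}

φ for b: defs {B0,B1,B4,B8}
  DF⁺ = {B3}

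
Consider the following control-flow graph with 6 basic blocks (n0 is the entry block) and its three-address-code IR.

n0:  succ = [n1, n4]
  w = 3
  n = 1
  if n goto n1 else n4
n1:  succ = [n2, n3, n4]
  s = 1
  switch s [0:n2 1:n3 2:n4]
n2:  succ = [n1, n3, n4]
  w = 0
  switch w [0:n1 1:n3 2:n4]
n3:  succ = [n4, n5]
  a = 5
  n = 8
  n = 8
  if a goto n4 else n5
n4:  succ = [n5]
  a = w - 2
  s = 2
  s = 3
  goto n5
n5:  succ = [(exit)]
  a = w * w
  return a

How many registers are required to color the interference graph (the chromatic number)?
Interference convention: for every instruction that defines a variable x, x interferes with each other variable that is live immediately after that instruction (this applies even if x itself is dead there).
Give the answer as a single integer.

Per-block:
  n0 def {n,w} use ∅
  n1 def {s} use ∅
  n2 def {w} use ∅
  n3 def {a,n} use ∅
  n4 def {a,s} use {w}
  n5 def {a} use {w}

Liveness:
  live n0: ∅→{w}
  live n1: {w}→{w}
  live n2: ∅→{w}
  live n3: {w}→{w}
  live n4: {w}→{w}
  live n5: {w}→∅

Conflict graph:
  a: {n,w}
  n: {a,w}
  s: {w}
  w: {a,n,s}

Chromatic number:
  clique {a,n,w} ⇒ need ≥ 3
  3-colouring: R0={w}  R1={a,s}  R2={n}
  χ = 3

Answer: 3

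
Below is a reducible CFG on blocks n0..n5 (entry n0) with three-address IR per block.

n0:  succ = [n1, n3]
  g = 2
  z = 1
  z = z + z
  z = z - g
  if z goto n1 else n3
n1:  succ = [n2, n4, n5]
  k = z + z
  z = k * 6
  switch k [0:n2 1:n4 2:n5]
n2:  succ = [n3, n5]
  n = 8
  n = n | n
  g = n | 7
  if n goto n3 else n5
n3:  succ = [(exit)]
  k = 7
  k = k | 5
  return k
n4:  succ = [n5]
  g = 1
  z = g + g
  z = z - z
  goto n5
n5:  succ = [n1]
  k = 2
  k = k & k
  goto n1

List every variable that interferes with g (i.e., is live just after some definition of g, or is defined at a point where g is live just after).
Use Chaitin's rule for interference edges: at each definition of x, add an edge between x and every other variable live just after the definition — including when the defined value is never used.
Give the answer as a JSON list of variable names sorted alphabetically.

Answer: ["n", "z"]

Working:
Block summaries:
  n0: {g,z} / ∅
  n1: {k,z} / {z}
  n2: {g,n} / ∅
  n3: {k} / ∅
  n4: {g,z} / ∅
  n5: {k} / ∅

Backward fixpoint:
  n0: in=∅ out={z}
  n1: in={z} out={z}
  n2: in={z} out={z}
  n3: in=∅ out=∅
  n4: in=∅ out={z}
  n5: in={z} out={z}

Interfere edges:
  g — {n,z}
  k — {z}
  n — {g,z}
  z — {g,k,n}

N(g) = ["n", "z"]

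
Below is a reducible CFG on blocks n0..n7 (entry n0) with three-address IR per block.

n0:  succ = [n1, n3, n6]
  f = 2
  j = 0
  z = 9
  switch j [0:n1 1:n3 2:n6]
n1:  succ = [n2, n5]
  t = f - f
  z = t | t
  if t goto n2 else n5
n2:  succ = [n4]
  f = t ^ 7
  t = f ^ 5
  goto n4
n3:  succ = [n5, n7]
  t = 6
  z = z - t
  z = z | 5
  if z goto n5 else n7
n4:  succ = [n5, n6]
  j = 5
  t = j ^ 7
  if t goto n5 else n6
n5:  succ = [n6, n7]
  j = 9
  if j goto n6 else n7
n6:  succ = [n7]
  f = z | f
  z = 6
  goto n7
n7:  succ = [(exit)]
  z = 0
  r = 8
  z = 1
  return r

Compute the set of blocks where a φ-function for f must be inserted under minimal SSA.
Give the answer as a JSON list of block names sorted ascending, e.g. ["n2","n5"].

Answer: ["n5", "n6", "n7"]

Derivation:
idom tree: n1←n0 n2←n1 n3←n0 n4←n2 n5←n0 n6←n0 n7←n0
Join-block Dom:
  n5: preds {n1,n3,n4}: {n0,n1} ∩ {n0,n3} ∩ {n0,n1,n2,n4} = {n0}; idom=n0
  n6: preds {n0,n4,n5}: {n0} ∩ {n0,n1,n2,n4} ∩ {n0,n5} = {n0}; idom=n0
  n7: preds {n3,n5,n6}: {n0,n3} ∩ {n0,n5} ∩ {n0,n6} = {n0}; idom=n0

DF walk-up:
  join n5 pred n1: n1 stop@n0
  join n5 pred n3: n3 stop@n0
  join n5 pred n4: n4→n2→n1 stop@n0
  join n6 pred n0: · stop@n0
  join n6 pred n4: n4→n2→n1 stop@n0
  join n6 pred n5: n5 stop@n0
  join n7 pred n3: n3 stop@n0
  join n7 pred n5: n5 stop@n0
  join n7 pred n6: n6 stop@n0
  DF(n0)=∅
  DF(n1)={n5,n6}
  DF(n2)={n5,n6}
  DF(n3)={n5,n7}
  DF(n4)={n5,n6}
  DF(n5)={n6,n7}
  DF(n6)={n7}
  DF(n7)=∅

φ for f: defs {n0,n2,n6}
  DF⁺ = {n5,n6,n7}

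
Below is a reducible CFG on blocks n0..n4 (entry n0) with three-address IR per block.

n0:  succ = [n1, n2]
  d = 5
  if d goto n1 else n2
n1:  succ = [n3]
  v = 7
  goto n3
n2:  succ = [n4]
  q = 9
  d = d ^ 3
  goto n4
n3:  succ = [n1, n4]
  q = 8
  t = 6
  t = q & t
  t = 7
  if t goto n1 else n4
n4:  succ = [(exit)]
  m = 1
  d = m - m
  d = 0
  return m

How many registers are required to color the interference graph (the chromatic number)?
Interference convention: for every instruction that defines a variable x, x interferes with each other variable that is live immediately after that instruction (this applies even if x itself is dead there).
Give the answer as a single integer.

Answer: 2

Derivation:
Block summaries:
  n0: def={d} ue=∅
  n1: def={v} ue=∅
  n2: def={d,q} ue={d}
  n3: def={q,t} ue=∅
  n4: def={d,m} ue=∅

Liveness:
  n0 li=∅ lo={d}
  n1 li=∅ lo=∅
  n2 li={d} lo=∅
  n3 li=∅ lo=∅
  n4 li=∅ lo=∅

Interfere edges:
  d — {m,q}
  m — {d}
  q — {d,t}
  t — {q}
  v — ∅

Registers:
  lower bound: {d,m} mutually conflict ⇒ χ ≥ 2
  assign d→R0 m→R1 q→R1 t→R0 v→R0 — no edge inside a register ⇒ χ ≤ 2
  χ = 2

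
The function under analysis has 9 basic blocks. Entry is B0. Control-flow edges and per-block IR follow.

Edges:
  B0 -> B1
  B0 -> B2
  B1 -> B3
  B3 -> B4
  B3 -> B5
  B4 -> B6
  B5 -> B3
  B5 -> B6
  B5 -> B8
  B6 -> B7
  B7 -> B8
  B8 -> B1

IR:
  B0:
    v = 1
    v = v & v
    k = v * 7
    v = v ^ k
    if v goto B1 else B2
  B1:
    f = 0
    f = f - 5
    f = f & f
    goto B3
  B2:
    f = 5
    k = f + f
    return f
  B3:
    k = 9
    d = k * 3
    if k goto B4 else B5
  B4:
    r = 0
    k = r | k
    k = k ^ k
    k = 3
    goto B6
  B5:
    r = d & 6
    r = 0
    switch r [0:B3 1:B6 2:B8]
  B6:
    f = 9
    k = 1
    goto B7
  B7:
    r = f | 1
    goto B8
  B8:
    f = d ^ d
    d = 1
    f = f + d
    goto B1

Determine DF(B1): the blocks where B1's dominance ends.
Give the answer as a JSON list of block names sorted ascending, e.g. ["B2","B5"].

idom tree: B1←B0 B2←B0 B3←B1 B4←B3 B5←B3 B6←B3 B7←B6 B8←B3
Join-block Dom:
  B1: preds {B0,B8}: {B0} ∩ {B0,B1,B3,B8} = {B0}; idom=B0
  B3: preds {B1,B5}: {B0,B1} ∩ {B0,B1,B3,B5} = {B0,B1}; idom=B1
  B6: preds {B4,B5}: {B0,B1,B3,B4} ∩ {B0,B1,B3,B5} = {B0,B1,B3}; idom=B3
  B8: preds {B5,B7}: {B0,B1,B3,B5} ∩ {B0,B1,B3,B6,B7} = {B0,B1,B3}; idom=B3

DF derivation:
  B1←B0: walk · to B0
  B1←B8: walk B8→B3→B1 to B0
  B3←B1: walk · to B1
  B3←B5: walk B5→B3 to B1
  B6←B4: walk B4 to B3
  B6←B5: walk B5 to B3
  B8←B5: walk B5 to B3
  B8←B7: walk B7→B6 to B3
  B0 → ∅
  B1 → {B1}
  B2 → ∅
  B3 → {B1,B3}
  B4 → {B6}
  B5 → {B3,B6,B8}
  B6 → {B8}
  B7 → {B8}
  B8 → {B1}

DF(B1) = ["B1"]

Answer: ["B1"]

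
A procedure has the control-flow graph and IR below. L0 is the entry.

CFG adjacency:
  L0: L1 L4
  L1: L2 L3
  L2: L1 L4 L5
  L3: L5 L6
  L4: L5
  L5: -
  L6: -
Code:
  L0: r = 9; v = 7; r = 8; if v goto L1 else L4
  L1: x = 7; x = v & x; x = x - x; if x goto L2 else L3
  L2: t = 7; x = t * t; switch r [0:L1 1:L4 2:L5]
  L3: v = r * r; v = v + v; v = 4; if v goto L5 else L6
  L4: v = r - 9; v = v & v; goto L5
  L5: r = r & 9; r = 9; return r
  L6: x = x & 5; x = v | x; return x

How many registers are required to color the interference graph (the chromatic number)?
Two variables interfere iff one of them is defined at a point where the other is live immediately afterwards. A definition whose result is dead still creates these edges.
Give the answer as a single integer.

Answer: 3

Derivation:
Per-block:
  L0: {r,v} / ∅
  L1: {x} / {v}
  L2: {t,x} / {r}
  L3: {v} / {r}
  L4: {v} / {r}
  L5: {r} / {r}
  L6: {x} / {v,x}

Live sets:
  L0: in=∅ out={r,v}
  L1: in={r,v} out={r,v,x}
  L2: in={r,v} out={r,v}
  L3: in={r,x} out={r,v,x}
  L4: in={r} out={r}
  L5: in={r} out=∅
  L6: in={v,x} out=∅

Interfere edges:
  r↔{t,v,x}
  t↔{r,v}
  v↔{r,t,x}
  x↔{r,v}

Colouring:
  {r,t,v} pairwise interfere (3-clique) ⇒ χ ≥ 3
  assign r→R0 t→R2 v→R1 x→R2 — no edge inside a register ⇒ χ ≤ 3
  χ = 3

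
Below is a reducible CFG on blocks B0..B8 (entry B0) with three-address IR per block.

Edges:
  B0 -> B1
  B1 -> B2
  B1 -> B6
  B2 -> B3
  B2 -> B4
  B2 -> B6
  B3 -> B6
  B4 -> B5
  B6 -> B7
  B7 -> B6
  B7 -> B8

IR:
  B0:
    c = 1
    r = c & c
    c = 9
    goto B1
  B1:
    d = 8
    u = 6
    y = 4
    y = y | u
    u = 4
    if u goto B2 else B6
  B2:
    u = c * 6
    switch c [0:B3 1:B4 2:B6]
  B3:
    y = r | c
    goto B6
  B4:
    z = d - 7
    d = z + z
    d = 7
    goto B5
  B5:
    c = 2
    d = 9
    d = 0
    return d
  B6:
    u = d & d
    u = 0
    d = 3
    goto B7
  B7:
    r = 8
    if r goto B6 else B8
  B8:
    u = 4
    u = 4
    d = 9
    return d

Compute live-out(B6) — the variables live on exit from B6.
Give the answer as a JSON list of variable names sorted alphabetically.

def/use:
  B0 def {c,r} use ∅
  B1 def {d,u,y} use ∅
  B2 def {u} use {c}
  B3 def {y} use {c,r}
  B4 def {d,z} use {d}
  B5 def {c,d} use ∅
  B6 def {d,u} use {d}
  B7 def {r} use ∅
  B8 def {d,u} use ∅

Liveness:
  B0 li=∅ lo={c,r}
  B1 li={c,r} lo={c,d,r}
  B2 li={c,d,r} lo={c,d,r}
  B3 li={c,d,r} lo={d}
  B4 li={d} lo=∅
  B5 li=∅ lo=∅
  B6 li={d} lo={d}
  B7 li={d} lo={d}
  B8 li=∅ lo=∅

live-out(B6) = ["d"]

Answer: ["d"]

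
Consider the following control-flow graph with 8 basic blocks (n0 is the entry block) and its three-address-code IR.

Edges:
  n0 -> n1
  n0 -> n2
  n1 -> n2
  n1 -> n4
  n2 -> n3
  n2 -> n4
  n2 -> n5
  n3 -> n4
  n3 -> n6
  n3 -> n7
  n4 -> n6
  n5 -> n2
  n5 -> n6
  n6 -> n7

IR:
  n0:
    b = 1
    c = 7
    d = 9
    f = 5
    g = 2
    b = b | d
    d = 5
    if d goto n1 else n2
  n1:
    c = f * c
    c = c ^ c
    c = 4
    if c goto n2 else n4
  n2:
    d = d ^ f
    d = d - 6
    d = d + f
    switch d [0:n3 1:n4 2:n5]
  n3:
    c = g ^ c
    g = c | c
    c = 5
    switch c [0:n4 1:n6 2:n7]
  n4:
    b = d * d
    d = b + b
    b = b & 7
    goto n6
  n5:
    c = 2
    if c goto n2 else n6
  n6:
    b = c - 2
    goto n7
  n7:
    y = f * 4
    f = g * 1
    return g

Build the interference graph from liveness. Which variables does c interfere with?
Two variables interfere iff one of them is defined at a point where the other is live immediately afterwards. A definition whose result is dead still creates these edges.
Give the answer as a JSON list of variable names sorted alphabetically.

Answer: ["b", "d", "f", "g"]

Derivation:
def/use:
  n0 def {b,c,d,f,g} use ∅
  n1 def {c} use {c,f}
  n2 def {d} use {d,f}
  n3 def {c,g} use {c,g}
  n4 def {b,d} use {d}
  n5 def {c} use ∅
  n6 def {b} use {c}
  n7 def {f,y} use {f,g}

Backward fixpoint:
  n0: in=∅ out={c,d,f,g}
  n1: in={c,d,f,g} out={c,d,f,g}
  n2: in={c,d,f,g} out={c,d,f,g}
  n3: in={c,d,f,g} out={c,d,f,g}
  n4: in={c,d,f,g} out={c,f,g}
  n5: in={d,f,g} out={c,d,f,g}
  n6: in={c,f,g} out={f,g}
  n7: in={f,g} out=∅

Interfere edges:
  b↔{c,d,f,g}
  c↔{b,d,f,g}
  d↔{b,c,f,g}
  f↔{b,c,d,g}
  g↔{b,c,d,f,y}
  y↔{g}

N(c) = ["b", "d", "f", "g"]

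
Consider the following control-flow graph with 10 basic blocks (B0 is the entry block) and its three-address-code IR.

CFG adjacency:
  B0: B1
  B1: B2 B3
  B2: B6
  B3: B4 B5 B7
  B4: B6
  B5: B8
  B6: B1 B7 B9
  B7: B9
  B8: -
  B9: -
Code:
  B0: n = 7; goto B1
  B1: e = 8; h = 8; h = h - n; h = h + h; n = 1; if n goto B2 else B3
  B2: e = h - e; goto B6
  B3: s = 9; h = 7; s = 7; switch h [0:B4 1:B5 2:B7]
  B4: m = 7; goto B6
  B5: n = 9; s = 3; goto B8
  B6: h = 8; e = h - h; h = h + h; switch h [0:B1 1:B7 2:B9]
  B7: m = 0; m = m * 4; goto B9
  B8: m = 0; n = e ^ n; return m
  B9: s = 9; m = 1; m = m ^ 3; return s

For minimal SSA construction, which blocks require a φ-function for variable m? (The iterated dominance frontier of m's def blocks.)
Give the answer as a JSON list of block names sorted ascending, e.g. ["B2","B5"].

Answer: ["B1", "B6", "B7", "B9"]

Derivation:
idom tree: B1←B0 B2←B1 B3←B1 B4←B3 B5←B3 B6←B1 B7←B1 B8←B5 B9←B1
Dom∩ at merges:
  B1: preds {B0,B6}: {B0} ∩ {B0,B1,B6} = {B0}; idom=B0
  B6: preds {B2,B4}: {B0,B1,B2} ∩ {B0,B1,B3,B4} = {B0,B1}; idom=B1
  B7: preds {B3,B6}: {B0,B1,B3} ∩ {B0,B1,B6} = {B0,B1}; idom=B1
  B9: preds {B6,B7}: {B0,B1,B6} ∩ {B0,B1,B7} = {B0,B1}; idom=B1

DF derivation:
  B1←B0: walk · to B0
  B1←B6: walk B6→B1 to B0
  B6←B2: walk B2 to B1
  B6←B4: walk B4→B3 to B1
  B7←B3: walk B3 to B1
  B7←B6: walk B6 to B1
  B9←B6: walk B6 to B1
  B9←B7: walk B7 to B1
  B0: DF=∅
  B1: DF={B1}
  B2: DF={B6}
  B3: DF={B6,B7}
  B4: DF={B6}
  B5: DF=∅
  B6: DF={B1,B7,B9}
  B7: DF={B9}
  B8: DF=∅
  B9: DF=∅

φ for m: defs {B4,B7,B8,B9}
  DF⁺ = {B1,B6,B7,B9}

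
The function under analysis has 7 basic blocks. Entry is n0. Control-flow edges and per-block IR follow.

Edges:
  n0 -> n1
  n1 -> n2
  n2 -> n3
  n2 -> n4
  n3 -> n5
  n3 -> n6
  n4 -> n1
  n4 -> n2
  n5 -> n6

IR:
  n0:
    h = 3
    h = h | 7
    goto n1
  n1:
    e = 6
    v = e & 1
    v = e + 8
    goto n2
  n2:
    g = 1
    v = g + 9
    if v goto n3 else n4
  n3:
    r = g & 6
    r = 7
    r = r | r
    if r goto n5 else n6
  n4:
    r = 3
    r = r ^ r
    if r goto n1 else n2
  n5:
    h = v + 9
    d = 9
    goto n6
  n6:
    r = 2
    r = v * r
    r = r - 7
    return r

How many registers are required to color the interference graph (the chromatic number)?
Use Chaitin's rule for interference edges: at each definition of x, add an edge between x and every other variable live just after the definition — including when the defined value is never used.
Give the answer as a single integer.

def/use:
  n0: def={h} ue=∅
  n1: def={e,v} ue=∅
  n2: def={g,v} ue=∅
  n3: def={r} ue={g}
  n4: def={r} ue=∅
  n5: def={d,h} ue={v}
  n6: def={r} ue={v}

Live sets:
  n0: in=∅ out=∅
  n1: in=∅ out=∅
  n2: in=∅ out={g,v}
  n3: in={g,v} out={v}
  n4: in=∅ out=∅
  n5: in={v} out={v}
  n6: in={v} out=∅

Interfere edges:
  d: {v}
  e: {v}
  g: {v}
  h: {v}
  r: {v}
  v: {d,e,g,h,r}

Registers:
  {d,v} pairwise interfere (2-clique) ⇒ χ ≥ 2
  2-colouring: R0={v}  R1={d,e,g,h,r}
  χ = 2

Answer: 2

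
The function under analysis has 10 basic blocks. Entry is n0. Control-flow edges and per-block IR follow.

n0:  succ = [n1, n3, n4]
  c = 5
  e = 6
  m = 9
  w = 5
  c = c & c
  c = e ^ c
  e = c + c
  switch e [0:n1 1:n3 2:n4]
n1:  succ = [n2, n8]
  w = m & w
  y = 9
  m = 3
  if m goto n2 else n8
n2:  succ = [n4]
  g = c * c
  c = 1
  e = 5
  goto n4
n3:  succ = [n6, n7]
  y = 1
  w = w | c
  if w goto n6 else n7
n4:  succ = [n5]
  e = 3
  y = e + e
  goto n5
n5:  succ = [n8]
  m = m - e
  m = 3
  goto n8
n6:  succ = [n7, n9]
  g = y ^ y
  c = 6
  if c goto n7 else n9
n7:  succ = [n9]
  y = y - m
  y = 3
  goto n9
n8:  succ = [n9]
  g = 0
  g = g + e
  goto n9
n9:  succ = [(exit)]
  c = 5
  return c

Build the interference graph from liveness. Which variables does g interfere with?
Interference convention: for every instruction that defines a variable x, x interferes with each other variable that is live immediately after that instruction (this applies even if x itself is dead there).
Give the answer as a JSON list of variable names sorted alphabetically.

Block summaries:
  n0: {c,e,m,w} / ∅
  n1: {m,w,y} / {m,w}
  n2: {c,e,g} / {c}
  n3: {w,y} / {c,w}
  n4: {e,y} / ∅
  n5: {m} / {e,m}
  n6: {c,g} / {y}
  n7: {y} / {m,y}
  n8: {g} / {e}
  n9: {c} / ∅

Live sets:
  n0: in=∅ out={c,e,m,w}
  n1: in={c,e,m,w} out={c,e,m}
  n2: in={c,m} out={m}
  n3: in={c,m,w} out={m,y}
  n4: in={m} out={e,m}
  n5: in={e,m} out={e}
  n6: in={m,y} out={m,y}
  n7: in={m,y} out=∅
  n8: in={e} out=∅
  n9: in=∅ out=∅

Interfere edges:
  c — {e,m,w,y}
  e — {c,g,m,w,y}
  g — {e,m,y}
  m — {c,e,g,w,y}
  w — {c,e,m,y}
  y — {c,e,g,m,w}

N(g) = ["e", "m", "y"]

Answer: ["e", "m", "y"]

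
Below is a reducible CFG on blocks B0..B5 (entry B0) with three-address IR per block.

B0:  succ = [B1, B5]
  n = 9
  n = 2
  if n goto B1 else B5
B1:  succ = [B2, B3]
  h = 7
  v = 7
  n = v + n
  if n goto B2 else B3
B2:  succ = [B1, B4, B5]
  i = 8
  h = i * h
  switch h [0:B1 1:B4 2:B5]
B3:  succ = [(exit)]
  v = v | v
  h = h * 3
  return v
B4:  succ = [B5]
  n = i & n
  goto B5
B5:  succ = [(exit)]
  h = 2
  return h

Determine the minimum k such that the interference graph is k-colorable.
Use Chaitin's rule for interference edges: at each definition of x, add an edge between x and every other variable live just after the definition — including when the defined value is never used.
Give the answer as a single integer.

Answer: 3

Working:
Block summaries:
  B0: def={n} ue=∅
  B1: def={h,n,v} ue={n}
  B2: def={h,i} ue={h}
  B3: def={h,v} ue={h,v}
  B4: def={n} ue={i,n}
  B5: def={h} ue=∅

Backward fixpoint:
  B0: in=∅ out={n}
  B1: in={n} out={h,n,v}
  B2: in={h,n} out={i,n}
  B3: in={h,v} out=∅
  B4: in={i,n} out=∅
  B5: in=∅ out=∅

Interference:
  h — {i,n,v}
  i — {h,n}
  n — {h,i,v}
  v — {h,n}

Registers:
  lower bound: {h,i,n} mutually conflict ⇒ χ ≥ 3
  assign h→r0 i→r2 n→r1 v→r2 — no edge inside a register ⇒ χ ≤ 3
  χ = 3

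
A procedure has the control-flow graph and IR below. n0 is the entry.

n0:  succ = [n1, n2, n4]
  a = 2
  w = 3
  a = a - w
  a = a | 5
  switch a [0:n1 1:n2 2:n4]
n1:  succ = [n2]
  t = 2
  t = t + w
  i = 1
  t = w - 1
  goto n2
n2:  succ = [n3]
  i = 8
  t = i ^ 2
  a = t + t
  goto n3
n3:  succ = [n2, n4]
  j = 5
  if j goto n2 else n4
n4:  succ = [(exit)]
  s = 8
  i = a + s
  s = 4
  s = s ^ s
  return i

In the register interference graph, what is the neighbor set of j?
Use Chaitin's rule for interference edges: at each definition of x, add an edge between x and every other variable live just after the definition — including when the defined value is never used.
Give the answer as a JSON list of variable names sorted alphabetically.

Answer: ["a"]

Analysis:
def/use:
  n0: {a,w} / ∅
  n1: {i,t} / {w}
  n2: {a,i,t} / ∅
  n3: {j} / ∅
  n4: {i,s} / {a}

Backward fixpoint:
  live n0: ∅→{a,w}
  live n1: {w}→∅
  live n2: ∅→{a}
  live n3: {a}→{a}
  live n4: {a}→∅

Interfere edges:
  a — {j,s,w}
  i — {s,w}
  j — {a}
  s — {a,i}
  t — {w}
  w — {a,i,t}

N(j) = ["a"]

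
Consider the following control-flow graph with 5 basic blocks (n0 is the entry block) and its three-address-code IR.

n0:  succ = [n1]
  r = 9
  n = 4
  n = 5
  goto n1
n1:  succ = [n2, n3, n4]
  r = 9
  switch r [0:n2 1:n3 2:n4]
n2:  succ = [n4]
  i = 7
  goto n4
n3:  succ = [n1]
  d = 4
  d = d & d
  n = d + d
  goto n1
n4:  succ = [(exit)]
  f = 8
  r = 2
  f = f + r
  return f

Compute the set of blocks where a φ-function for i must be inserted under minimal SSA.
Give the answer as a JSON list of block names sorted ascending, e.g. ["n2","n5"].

idom tree: n1←n0 n2←n1 n3←n1 n4←n1
Dom∩ at merges:
  n1: preds {n0,n3}: {n0} ∩ {n0,n1,n3} = {n0}; idom=n0
  n4: preds {n1,n2}: {n0,n1} ∩ {n0,n1,n2} = {n0,n1}; idom=n1

DF walk-up:
  join n1 pred n0: · stop@n0
  join n1 pred n3: n3→n1 stop@n0
  join n4 pred n1: · stop@n1
  join n4 pred n2: n2 stop@n1
  n0: DF=∅
  n1: DF={n1}
  n2: DF={n4}
  n3: DF={n1}
  n4: DF=∅

φ for i: defs {n2}
  DF⁺ = {n4}

Answer: ["n4"]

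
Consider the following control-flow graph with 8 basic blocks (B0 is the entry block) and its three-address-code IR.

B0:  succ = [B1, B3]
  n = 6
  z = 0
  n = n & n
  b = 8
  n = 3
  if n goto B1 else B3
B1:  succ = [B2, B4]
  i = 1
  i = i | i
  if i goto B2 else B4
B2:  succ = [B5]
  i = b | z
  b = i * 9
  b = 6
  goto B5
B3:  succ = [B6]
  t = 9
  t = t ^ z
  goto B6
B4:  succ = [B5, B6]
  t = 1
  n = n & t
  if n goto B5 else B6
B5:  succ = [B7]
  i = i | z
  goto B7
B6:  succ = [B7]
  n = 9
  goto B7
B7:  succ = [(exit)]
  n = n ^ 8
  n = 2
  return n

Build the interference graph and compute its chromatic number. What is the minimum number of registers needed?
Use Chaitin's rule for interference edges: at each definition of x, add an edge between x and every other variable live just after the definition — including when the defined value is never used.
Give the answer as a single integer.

Answer: 4

Analysis:
Per-block:
  B0 def {b,n,z} use ∅
  B1 def {i} use ∅
  B2 def {b,i} use {b,z}
  B3 def {t} use {z}
  B4 def {n,t} use {n}
  B5 def {i} use {i,z}
  B6 def {n} use ∅
  B7 def {n} use {n}

Backward fixpoint:
  B0 li=∅ lo={b,n,z}
  B1 li={b,n,z} lo={b,i,n,z}
  B2 li={b,n,z} lo={i,n,z}
  B3 li={z} lo=∅
  B4 li={i,n,z} lo={i,n,z}
  B5 li={i,n,z} lo={n}
  B6 li=∅ lo={n}
  B7 li={n} lo=∅

Interfere edges:
  b: {i,n,z}
  i: {b,n,t,z}
  n: {b,i,t,z}
  t: {i,n,z}
  z: {b,i,n,t}

Colouring:
  lower bound: {b,i,n,z} mutually conflict ⇒ χ ≥ 4
  4-colouring: r0={i}  r1={n}  r2={z}  r3={b,t}
  χ = 4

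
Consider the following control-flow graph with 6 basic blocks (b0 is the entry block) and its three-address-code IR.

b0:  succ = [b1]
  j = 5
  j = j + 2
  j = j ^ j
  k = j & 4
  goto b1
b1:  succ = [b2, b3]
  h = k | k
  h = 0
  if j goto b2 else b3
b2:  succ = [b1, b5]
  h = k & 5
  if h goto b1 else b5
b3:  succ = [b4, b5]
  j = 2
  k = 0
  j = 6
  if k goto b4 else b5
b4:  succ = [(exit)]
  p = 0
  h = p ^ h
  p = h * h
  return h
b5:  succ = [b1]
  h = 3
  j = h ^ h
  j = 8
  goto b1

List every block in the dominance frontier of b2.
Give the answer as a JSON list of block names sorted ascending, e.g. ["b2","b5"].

Answer: ["b1", "b5"]

Derivation:
idom tree: b1←b0 b2←b1 b3←b1 b4←b3 b5←b1
Dom∩ at merges:
  b1: preds {b0,b2,b5}: {b0} ∩ {b0,b1,b2} ∩ {b0,b1,b5} = {b0}; idom=b0
  b5: preds {b2,b3}: {b0,b1,b2} ∩ {b0,b1,b3} = {b0,b1}; idom=b1

Frontier:
  b1←b0: walk · to b0
  b1←b2: walk b2→b1 to b0
  b1←b5: walk b5→b1 to b0
  b5←b2: walk b2 to b1
  b5←b3: walk b3 to b1
  DF(b0)=∅
  DF(b1)={b1}
  DF(b2)={b1,b5}
  DF(b3)={b5}
  DF(b4)=∅
  DF(b5)={b1}

DF(b2) = ["b1", "b5"]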